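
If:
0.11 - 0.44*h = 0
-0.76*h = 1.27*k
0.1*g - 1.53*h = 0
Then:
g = 3.82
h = 0.25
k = -0.15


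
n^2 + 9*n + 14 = (n + 2)*(n + 7)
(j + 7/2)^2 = j^2 + 7*j + 49/4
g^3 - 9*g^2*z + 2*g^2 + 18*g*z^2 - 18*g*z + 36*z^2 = (g + 2)*(g - 6*z)*(g - 3*z)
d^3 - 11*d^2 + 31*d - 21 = (d - 7)*(d - 3)*(d - 1)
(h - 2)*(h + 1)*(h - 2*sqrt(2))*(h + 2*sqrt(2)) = h^4 - h^3 - 10*h^2 + 8*h + 16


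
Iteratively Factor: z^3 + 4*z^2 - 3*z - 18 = (z - 2)*(z^2 + 6*z + 9) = (z - 2)*(z + 3)*(z + 3)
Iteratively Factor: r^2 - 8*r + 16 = (r - 4)*(r - 4)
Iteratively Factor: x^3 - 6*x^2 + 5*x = (x)*(x^2 - 6*x + 5) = x*(x - 1)*(x - 5)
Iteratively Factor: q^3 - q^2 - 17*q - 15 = (q - 5)*(q^2 + 4*q + 3) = (q - 5)*(q + 3)*(q + 1)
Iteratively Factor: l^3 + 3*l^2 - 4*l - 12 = (l + 2)*(l^2 + l - 6) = (l + 2)*(l + 3)*(l - 2)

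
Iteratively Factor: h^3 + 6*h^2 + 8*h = (h + 4)*(h^2 + 2*h) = h*(h + 4)*(h + 2)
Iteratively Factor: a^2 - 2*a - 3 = (a - 3)*(a + 1)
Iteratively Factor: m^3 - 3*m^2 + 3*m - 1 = (m - 1)*(m^2 - 2*m + 1) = (m - 1)^2*(m - 1)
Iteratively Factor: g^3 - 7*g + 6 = (g - 1)*(g^2 + g - 6) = (g - 1)*(g + 3)*(g - 2)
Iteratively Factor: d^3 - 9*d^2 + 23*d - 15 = (d - 3)*(d^2 - 6*d + 5) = (d - 5)*(d - 3)*(d - 1)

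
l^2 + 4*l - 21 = (l - 3)*(l + 7)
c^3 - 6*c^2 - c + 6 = (c - 6)*(c - 1)*(c + 1)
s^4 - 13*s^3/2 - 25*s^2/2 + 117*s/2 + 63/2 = (s - 7)*(s - 3)*(s + 1/2)*(s + 3)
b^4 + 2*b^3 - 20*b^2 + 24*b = b*(b - 2)^2*(b + 6)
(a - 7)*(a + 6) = a^2 - a - 42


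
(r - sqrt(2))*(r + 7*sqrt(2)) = r^2 + 6*sqrt(2)*r - 14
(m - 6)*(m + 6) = m^2 - 36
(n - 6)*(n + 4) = n^2 - 2*n - 24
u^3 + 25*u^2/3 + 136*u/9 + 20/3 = (u + 2/3)*(u + 5/3)*(u + 6)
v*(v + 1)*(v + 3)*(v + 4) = v^4 + 8*v^3 + 19*v^2 + 12*v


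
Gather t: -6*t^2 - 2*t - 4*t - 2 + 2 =-6*t^2 - 6*t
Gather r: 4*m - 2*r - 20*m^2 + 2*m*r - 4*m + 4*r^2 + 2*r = -20*m^2 + 2*m*r + 4*r^2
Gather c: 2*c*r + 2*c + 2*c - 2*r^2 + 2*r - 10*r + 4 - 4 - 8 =c*(2*r + 4) - 2*r^2 - 8*r - 8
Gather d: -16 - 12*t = -12*t - 16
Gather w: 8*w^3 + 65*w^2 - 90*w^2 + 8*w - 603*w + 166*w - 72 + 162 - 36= 8*w^3 - 25*w^2 - 429*w + 54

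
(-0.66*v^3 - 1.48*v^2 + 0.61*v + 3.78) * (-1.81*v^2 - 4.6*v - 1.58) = 1.1946*v^5 + 5.7148*v^4 + 6.7467*v^3 - 7.3094*v^2 - 18.3518*v - 5.9724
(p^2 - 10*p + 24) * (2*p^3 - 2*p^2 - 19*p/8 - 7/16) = 2*p^5 - 22*p^4 + 525*p^3/8 - 395*p^2/16 - 421*p/8 - 21/2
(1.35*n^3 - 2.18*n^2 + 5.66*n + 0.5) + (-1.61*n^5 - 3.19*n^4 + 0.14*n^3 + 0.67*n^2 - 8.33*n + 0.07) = -1.61*n^5 - 3.19*n^4 + 1.49*n^3 - 1.51*n^2 - 2.67*n + 0.57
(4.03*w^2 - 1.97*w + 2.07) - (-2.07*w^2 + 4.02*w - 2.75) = 6.1*w^2 - 5.99*w + 4.82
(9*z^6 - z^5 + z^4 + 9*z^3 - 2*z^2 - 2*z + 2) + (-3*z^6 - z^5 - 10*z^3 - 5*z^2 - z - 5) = 6*z^6 - 2*z^5 + z^4 - z^3 - 7*z^2 - 3*z - 3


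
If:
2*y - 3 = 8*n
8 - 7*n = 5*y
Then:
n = 1/54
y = 85/54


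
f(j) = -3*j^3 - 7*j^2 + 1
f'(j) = -9*j^2 - 14*j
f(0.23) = 0.59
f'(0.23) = -3.70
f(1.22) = -14.87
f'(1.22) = -30.48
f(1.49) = -24.46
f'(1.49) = -40.84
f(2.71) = -110.12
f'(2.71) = -104.04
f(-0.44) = -0.10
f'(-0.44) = 4.42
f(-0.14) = 0.87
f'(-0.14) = 1.78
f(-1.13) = -3.61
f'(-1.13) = 4.33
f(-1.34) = -4.35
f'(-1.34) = 2.60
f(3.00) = -143.00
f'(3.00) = -123.00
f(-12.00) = 4177.00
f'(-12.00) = -1128.00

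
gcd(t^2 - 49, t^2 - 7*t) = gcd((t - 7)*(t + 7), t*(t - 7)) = t - 7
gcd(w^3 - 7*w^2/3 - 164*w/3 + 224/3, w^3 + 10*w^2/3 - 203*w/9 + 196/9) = w^2 + 17*w/3 - 28/3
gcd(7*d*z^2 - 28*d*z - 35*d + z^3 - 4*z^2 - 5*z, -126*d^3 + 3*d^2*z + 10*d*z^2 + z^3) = 7*d + z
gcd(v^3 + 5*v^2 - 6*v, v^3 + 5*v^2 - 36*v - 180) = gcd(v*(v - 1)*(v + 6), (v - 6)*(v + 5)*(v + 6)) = v + 6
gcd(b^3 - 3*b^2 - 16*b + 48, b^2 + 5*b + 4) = b + 4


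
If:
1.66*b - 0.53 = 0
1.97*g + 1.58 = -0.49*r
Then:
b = 0.32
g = -0.248730964467005*r - 0.802030456852792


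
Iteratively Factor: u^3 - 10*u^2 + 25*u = (u - 5)*(u^2 - 5*u) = (u - 5)^2*(u)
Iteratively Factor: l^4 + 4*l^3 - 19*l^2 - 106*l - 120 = (l + 4)*(l^3 - 19*l - 30) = (l - 5)*(l + 4)*(l^2 + 5*l + 6) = (l - 5)*(l + 2)*(l + 4)*(l + 3)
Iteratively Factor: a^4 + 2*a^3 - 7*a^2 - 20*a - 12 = (a + 2)*(a^3 - 7*a - 6) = (a + 1)*(a + 2)*(a^2 - a - 6) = (a - 3)*(a + 1)*(a + 2)*(a + 2)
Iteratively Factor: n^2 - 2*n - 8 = (n - 4)*(n + 2)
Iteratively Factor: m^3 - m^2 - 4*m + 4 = (m - 2)*(m^2 + m - 2) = (m - 2)*(m - 1)*(m + 2)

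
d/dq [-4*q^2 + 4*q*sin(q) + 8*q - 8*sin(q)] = 4*q*cos(q) - 8*q + 4*sin(q) - 8*cos(q) + 8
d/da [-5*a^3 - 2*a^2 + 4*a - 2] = -15*a^2 - 4*a + 4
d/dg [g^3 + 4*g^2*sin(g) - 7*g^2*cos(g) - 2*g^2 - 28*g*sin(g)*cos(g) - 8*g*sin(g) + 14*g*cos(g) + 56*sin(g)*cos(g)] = 7*g^2*sin(g) + 4*g^2*cos(g) + 3*g^2 - 6*g*sin(g) - 22*g*cos(g) - 28*g*cos(2*g) - 4*g - 8*sin(g) - 14*sin(2*g) + 14*cos(g) + 56*cos(2*g)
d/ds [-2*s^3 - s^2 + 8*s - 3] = -6*s^2 - 2*s + 8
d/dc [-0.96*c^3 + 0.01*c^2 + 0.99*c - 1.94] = -2.88*c^2 + 0.02*c + 0.99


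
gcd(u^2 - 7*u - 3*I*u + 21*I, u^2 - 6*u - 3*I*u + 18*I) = u - 3*I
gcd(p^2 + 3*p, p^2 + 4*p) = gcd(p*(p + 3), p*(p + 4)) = p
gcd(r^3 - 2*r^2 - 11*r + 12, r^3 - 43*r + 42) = r - 1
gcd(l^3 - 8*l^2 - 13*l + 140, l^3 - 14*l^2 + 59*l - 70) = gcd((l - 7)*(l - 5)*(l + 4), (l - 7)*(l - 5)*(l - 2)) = l^2 - 12*l + 35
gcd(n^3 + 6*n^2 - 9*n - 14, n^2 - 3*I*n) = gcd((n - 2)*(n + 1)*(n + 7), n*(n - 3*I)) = 1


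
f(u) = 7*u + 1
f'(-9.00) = 7.00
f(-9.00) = -62.00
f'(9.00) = 7.00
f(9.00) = 64.00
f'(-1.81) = 7.00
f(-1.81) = -11.67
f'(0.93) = 7.00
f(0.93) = 7.51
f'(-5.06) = 7.00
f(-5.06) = -34.42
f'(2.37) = 7.00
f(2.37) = 17.59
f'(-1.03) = 7.00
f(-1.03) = -6.21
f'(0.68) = 7.00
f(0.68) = 5.76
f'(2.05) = 7.00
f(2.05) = 15.35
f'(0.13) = 7.00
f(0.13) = 1.91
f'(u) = 7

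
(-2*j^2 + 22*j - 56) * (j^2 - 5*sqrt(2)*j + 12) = -2*j^4 + 10*sqrt(2)*j^3 + 22*j^3 - 110*sqrt(2)*j^2 - 80*j^2 + 264*j + 280*sqrt(2)*j - 672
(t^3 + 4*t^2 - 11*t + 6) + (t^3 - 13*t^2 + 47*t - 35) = 2*t^3 - 9*t^2 + 36*t - 29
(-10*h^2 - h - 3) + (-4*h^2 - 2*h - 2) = -14*h^2 - 3*h - 5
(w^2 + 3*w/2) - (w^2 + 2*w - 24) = 24 - w/2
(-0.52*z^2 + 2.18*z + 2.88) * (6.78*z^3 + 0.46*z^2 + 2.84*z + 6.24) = -3.5256*z^5 + 14.5412*z^4 + 19.0524*z^3 + 4.2712*z^2 + 21.7824*z + 17.9712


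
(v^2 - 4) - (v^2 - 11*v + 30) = 11*v - 34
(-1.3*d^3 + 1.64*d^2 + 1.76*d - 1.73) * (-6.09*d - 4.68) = 7.917*d^4 - 3.9036*d^3 - 18.3936*d^2 + 2.2989*d + 8.0964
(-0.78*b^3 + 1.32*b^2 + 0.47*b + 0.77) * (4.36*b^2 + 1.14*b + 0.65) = -3.4008*b^5 + 4.866*b^4 + 3.047*b^3 + 4.751*b^2 + 1.1833*b + 0.5005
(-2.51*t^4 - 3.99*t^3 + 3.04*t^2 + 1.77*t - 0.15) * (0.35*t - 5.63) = -0.8785*t^5 + 12.7348*t^4 + 23.5277*t^3 - 16.4957*t^2 - 10.0176*t + 0.8445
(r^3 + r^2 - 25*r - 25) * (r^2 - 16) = r^5 + r^4 - 41*r^3 - 41*r^2 + 400*r + 400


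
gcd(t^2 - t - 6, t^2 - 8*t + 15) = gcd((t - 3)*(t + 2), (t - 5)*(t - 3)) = t - 3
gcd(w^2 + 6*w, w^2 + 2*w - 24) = w + 6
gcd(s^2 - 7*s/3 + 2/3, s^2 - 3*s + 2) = s - 2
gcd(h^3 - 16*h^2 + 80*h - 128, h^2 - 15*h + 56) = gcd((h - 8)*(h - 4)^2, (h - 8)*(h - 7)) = h - 8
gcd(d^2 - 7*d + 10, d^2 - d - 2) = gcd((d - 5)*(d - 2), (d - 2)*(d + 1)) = d - 2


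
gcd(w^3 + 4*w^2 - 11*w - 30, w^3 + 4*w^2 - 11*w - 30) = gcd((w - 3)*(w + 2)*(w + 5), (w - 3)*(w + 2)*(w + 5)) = w^3 + 4*w^2 - 11*w - 30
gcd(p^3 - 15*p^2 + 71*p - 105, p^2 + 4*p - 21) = p - 3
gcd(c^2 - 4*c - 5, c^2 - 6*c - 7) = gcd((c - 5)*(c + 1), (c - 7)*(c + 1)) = c + 1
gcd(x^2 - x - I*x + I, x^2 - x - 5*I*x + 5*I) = x - 1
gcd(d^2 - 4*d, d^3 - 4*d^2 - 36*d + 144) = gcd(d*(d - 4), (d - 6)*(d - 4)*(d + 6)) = d - 4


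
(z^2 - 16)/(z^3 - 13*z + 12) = (z - 4)/(z^2 - 4*z + 3)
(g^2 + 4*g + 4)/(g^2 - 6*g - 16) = (g + 2)/(g - 8)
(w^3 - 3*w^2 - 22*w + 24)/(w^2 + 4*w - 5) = (w^2 - 2*w - 24)/(w + 5)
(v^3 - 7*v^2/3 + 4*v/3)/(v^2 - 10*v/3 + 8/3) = v*(v - 1)/(v - 2)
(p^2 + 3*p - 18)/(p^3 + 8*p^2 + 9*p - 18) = (p - 3)/(p^2 + 2*p - 3)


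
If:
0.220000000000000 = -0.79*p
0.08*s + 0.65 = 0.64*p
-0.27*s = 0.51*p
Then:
No Solution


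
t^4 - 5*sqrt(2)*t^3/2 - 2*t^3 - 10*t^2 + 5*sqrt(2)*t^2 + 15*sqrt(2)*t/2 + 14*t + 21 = (t - 3)*(t + 1)*(t - 7*sqrt(2)/2)*(t + sqrt(2))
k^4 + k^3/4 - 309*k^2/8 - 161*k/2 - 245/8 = (k - 7)*(k + 1/2)*(k + 7/4)*(k + 5)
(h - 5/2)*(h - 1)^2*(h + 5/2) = h^4 - 2*h^3 - 21*h^2/4 + 25*h/2 - 25/4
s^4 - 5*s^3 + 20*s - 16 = (s - 4)*(s - 2)*(s - 1)*(s + 2)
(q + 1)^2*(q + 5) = q^3 + 7*q^2 + 11*q + 5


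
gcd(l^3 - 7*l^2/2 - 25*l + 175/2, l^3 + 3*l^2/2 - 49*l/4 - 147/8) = l - 7/2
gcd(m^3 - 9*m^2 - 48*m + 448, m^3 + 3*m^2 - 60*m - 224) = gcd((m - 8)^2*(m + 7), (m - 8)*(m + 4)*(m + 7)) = m^2 - m - 56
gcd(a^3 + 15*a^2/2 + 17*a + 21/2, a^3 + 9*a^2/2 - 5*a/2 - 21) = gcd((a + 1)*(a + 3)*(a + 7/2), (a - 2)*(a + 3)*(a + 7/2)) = a^2 + 13*a/2 + 21/2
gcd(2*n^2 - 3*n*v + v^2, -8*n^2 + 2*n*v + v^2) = -2*n + v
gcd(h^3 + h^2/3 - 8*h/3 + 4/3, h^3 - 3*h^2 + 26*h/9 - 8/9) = h^2 - 5*h/3 + 2/3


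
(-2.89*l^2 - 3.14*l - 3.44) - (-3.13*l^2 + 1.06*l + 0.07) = 0.24*l^2 - 4.2*l - 3.51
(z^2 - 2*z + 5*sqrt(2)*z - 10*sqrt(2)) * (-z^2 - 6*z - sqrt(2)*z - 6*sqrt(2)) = -z^4 - 6*sqrt(2)*z^3 - 4*z^3 - 24*sqrt(2)*z^2 + 2*z^2 - 40*z + 72*sqrt(2)*z + 120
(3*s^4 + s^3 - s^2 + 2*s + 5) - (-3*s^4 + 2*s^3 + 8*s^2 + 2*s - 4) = 6*s^4 - s^3 - 9*s^2 + 9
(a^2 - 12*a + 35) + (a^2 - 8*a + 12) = 2*a^2 - 20*a + 47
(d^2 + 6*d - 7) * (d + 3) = d^3 + 9*d^2 + 11*d - 21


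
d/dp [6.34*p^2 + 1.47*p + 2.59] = 12.68*p + 1.47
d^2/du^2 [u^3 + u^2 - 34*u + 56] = 6*u + 2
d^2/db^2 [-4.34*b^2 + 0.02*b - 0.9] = -8.68000000000000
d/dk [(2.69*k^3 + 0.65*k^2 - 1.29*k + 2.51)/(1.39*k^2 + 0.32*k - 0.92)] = (3.7391*k^4 + 1.7216*k^3 - 5.4233*k^2 - 8.1738*k + 0.3836)/(1.9321*k^4 + 0.8896*k^3 - 2.4552*k^2 - 0.5888*k + 0.8464)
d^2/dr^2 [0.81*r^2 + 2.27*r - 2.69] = 1.62000000000000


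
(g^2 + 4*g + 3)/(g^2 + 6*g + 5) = (g + 3)/(g + 5)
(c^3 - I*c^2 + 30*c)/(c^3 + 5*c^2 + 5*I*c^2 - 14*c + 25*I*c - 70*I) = c*(c - 6*I)/(c^2 + 5*c - 14)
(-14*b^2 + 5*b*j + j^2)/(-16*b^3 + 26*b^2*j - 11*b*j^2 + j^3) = (7*b + j)/(8*b^2 - 9*b*j + j^2)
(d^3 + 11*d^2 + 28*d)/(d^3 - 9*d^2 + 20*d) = (d^2 + 11*d + 28)/(d^2 - 9*d + 20)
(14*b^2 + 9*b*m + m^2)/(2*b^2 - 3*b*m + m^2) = (14*b^2 + 9*b*m + m^2)/(2*b^2 - 3*b*m + m^2)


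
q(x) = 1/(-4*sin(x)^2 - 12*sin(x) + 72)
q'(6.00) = 0.00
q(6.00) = 0.01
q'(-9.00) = 0.00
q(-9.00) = 0.01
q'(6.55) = 0.00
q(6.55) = 0.01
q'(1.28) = 0.00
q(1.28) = 0.02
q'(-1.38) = 0.00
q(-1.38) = 0.01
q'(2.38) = -0.00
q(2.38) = 0.02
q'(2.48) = -0.00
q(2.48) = 0.02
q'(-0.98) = 0.00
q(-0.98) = 0.01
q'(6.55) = 0.00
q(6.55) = 0.01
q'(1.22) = 0.00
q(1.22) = 0.02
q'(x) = (8*sin(x)*cos(x) + 12*cos(x))/(-4*sin(x)^2 - 12*sin(x) + 72)^2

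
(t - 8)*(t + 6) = t^2 - 2*t - 48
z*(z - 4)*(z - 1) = z^3 - 5*z^2 + 4*z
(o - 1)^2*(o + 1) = o^3 - o^2 - o + 1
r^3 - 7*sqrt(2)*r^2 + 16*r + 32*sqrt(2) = (r - 4*sqrt(2))^2*(r + sqrt(2))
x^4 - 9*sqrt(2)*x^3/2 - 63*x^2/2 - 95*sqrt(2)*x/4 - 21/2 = (x - 7*sqrt(2))*(x + sqrt(2)/2)^2*(x + 3*sqrt(2)/2)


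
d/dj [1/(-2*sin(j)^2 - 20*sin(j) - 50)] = cos(j)/(sin(j) + 5)^3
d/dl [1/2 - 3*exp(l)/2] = -3*exp(l)/2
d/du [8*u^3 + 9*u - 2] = 24*u^2 + 9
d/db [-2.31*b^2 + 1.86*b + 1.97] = 1.86 - 4.62*b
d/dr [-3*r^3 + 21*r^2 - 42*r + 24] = -9*r^2 + 42*r - 42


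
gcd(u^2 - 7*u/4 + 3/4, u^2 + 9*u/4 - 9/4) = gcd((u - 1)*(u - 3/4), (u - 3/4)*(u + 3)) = u - 3/4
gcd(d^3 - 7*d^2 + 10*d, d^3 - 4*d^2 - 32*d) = d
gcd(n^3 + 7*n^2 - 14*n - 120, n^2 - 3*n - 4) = n - 4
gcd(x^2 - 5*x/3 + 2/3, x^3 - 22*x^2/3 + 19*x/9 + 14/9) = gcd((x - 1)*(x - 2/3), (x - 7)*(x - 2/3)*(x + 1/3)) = x - 2/3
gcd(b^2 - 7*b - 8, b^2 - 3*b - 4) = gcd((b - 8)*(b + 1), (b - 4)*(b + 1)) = b + 1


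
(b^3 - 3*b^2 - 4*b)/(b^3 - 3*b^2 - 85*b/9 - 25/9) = 9*b*(-b^2 + 3*b + 4)/(-9*b^3 + 27*b^2 + 85*b + 25)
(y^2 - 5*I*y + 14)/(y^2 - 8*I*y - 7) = (y + 2*I)/(y - I)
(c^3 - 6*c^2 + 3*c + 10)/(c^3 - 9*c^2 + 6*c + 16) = (c - 5)/(c - 8)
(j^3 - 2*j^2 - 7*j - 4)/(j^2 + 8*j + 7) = (j^2 - 3*j - 4)/(j + 7)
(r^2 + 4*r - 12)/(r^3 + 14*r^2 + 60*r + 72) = (r - 2)/(r^2 + 8*r + 12)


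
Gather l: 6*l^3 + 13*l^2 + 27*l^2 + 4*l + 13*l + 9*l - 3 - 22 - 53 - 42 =6*l^3 + 40*l^2 + 26*l - 120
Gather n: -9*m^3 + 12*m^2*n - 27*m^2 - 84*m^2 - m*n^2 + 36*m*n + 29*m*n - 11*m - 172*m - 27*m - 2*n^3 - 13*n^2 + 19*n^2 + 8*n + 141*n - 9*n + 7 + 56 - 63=-9*m^3 - 111*m^2 - 210*m - 2*n^3 + n^2*(6 - m) + n*(12*m^2 + 65*m + 140)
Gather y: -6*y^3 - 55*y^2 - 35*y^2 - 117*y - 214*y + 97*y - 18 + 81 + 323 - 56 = -6*y^3 - 90*y^2 - 234*y + 330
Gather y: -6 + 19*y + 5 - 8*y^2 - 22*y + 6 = -8*y^2 - 3*y + 5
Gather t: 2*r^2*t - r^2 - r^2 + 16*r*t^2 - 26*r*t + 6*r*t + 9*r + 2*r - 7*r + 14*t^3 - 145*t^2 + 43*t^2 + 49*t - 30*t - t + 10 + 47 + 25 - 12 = -2*r^2 + 4*r + 14*t^3 + t^2*(16*r - 102) + t*(2*r^2 - 20*r + 18) + 70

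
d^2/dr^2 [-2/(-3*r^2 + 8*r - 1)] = 4*(-9*r^2 + 24*r + 4*(3*r - 4)^2 - 3)/(3*r^2 - 8*r + 1)^3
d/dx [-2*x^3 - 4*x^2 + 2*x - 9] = -6*x^2 - 8*x + 2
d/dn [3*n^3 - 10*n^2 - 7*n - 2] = 9*n^2 - 20*n - 7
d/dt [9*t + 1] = 9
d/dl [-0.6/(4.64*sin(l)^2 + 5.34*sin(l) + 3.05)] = (5.568*sin(l) + 3.204)*cos(l)/(4.64*sin(l)^2 + 5.34*sin(l) + 3.05)^2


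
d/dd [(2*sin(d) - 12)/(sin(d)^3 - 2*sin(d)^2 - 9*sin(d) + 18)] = 4*(-sin(d)^3 + 10*sin(d)^2 - 12*sin(d) - 18)*cos(d)/(sin(d)^3 - 2*sin(d)^2 - 9*sin(d) + 18)^2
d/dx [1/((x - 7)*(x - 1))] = 2*(4 - x)/(x^4 - 16*x^3 + 78*x^2 - 112*x + 49)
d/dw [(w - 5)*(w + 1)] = 2*w - 4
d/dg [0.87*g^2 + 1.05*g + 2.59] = 1.74*g + 1.05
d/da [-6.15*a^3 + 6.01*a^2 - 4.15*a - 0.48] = -18.45*a^2 + 12.02*a - 4.15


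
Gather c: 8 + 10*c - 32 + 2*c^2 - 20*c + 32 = 2*c^2 - 10*c + 8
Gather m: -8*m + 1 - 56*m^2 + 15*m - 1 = -56*m^2 + 7*m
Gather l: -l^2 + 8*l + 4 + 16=-l^2 + 8*l + 20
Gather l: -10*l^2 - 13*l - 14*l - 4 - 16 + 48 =-10*l^2 - 27*l + 28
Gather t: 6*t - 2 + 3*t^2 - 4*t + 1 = 3*t^2 + 2*t - 1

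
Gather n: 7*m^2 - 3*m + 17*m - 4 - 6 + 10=7*m^2 + 14*m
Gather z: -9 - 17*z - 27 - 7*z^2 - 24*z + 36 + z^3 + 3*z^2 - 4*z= z^3 - 4*z^2 - 45*z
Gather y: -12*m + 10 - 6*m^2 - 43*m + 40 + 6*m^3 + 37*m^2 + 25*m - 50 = 6*m^3 + 31*m^2 - 30*m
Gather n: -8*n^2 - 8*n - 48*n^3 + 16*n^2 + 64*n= -48*n^3 + 8*n^2 + 56*n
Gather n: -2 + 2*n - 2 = 2*n - 4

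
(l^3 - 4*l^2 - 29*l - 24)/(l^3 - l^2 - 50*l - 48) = (l + 3)/(l + 6)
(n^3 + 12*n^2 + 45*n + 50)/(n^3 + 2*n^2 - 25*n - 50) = (n + 5)/(n - 5)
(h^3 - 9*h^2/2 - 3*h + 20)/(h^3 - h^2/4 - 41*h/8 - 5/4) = 4*(h - 4)/(4*h + 1)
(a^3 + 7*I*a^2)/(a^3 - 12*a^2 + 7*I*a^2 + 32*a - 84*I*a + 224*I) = a^2/(a^2 - 12*a + 32)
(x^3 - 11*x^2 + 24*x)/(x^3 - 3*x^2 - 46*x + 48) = x*(x - 3)/(x^2 + 5*x - 6)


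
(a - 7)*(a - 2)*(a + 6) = a^3 - 3*a^2 - 40*a + 84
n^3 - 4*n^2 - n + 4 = (n - 4)*(n - 1)*(n + 1)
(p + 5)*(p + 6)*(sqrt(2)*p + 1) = sqrt(2)*p^3 + p^2 + 11*sqrt(2)*p^2 + 11*p + 30*sqrt(2)*p + 30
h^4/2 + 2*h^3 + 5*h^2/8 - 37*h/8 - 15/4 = (h/2 + 1/2)*(h - 3/2)*(h + 2)*(h + 5/2)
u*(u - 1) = u^2 - u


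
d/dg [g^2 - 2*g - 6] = 2*g - 2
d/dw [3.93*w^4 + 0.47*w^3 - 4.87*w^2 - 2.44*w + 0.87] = 15.72*w^3 + 1.41*w^2 - 9.74*w - 2.44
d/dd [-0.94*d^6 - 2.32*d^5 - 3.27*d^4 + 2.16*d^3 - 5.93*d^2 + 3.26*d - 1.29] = -5.64*d^5 - 11.6*d^4 - 13.08*d^3 + 6.48*d^2 - 11.86*d + 3.26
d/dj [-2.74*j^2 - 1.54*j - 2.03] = -5.48*j - 1.54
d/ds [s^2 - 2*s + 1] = 2*s - 2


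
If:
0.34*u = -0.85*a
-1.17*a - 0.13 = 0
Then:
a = -0.11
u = 0.28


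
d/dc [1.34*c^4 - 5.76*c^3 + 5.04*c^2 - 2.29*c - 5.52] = 5.36*c^3 - 17.28*c^2 + 10.08*c - 2.29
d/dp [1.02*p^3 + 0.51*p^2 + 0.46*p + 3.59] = 3.06*p^2 + 1.02*p + 0.46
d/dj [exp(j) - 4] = exp(j)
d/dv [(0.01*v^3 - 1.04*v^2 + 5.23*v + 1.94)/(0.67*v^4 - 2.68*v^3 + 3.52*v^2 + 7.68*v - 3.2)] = (-0.0067*v^6 + 1.3936*v^5 - 13.2643*v^4 + 22.9872*v^3 - 10.8952*v^2 - 7.0016*v - 31.6352)/(0.4489*v^8 - 3.5912*v^7 + 11.8992*v^6 - 8.576*v^5 - 33.0624*v^4 + 71.2192*v^3 + 36.4544*v^2 - 49.152*v + 10.24)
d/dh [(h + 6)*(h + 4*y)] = 2*h + 4*y + 6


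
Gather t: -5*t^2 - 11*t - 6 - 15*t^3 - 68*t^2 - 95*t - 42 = -15*t^3 - 73*t^2 - 106*t - 48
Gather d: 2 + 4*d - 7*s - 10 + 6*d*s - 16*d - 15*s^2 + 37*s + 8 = d*(6*s - 12) - 15*s^2 + 30*s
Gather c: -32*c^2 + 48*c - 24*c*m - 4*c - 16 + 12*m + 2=-32*c^2 + c*(44 - 24*m) + 12*m - 14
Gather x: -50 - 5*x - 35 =-5*x - 85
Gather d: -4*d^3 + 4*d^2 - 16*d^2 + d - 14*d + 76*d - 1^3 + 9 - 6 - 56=-4*d^3 - 12*d^2 + 63*d - 54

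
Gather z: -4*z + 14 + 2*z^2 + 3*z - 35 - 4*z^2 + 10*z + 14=-2*z^2 + 9*z - 7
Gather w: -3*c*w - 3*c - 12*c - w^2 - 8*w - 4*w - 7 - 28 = -15*c - w^2 + w*(-3*c - 12) - 35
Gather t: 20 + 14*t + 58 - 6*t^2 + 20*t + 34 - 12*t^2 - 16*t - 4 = -18*t^2 + 18*t + 108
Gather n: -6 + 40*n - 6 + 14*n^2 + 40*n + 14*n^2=28*n^2 + 80*n - 12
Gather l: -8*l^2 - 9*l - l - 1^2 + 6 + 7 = -8*l^2 - 10*l + 12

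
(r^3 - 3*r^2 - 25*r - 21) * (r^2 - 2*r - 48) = r^5 - 5*r^4 - 67*r^3 + 173*r^2 + 1242*r + 1008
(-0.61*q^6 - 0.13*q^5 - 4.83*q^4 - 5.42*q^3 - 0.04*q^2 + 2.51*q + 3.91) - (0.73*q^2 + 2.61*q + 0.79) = -0.61*q^6 - 0.13*q^5 - 4.83*q^4 - 5.42*q^3 - 0.77*q^2 - 0.1*q + 3.12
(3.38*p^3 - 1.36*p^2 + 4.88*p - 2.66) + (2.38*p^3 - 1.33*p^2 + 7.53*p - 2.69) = 5.76*p^3 - 2.69*p^2 + 12.41*p - 5.35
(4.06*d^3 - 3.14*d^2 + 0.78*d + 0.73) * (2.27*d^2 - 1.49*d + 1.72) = 9.2162*d^5 - 13.1772*d^4 + 13.4324*d^3 - 4.9059*d^2 + 0.2539*d + 1.2556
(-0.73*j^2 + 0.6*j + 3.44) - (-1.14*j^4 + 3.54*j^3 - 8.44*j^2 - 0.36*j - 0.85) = 1.14*j^4 - 3.54*j^3 + 7.71*j^2 + 0.96*j + 4.29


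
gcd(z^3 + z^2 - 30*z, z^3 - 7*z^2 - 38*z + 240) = z^2 + z - 30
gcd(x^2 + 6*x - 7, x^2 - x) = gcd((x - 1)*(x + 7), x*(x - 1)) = x - 1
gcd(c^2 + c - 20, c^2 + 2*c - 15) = c + 5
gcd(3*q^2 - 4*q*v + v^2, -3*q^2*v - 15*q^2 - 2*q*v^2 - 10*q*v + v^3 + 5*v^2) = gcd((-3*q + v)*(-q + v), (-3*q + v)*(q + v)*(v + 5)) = 3*q - v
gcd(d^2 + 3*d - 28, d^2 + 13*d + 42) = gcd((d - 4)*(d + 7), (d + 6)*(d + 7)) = d + 7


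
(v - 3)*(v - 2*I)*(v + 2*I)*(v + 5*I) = v^4 - 3*v^3 + 5*I*v^3 + 4*v^2 - 15*I*v^2 - 12*v + 20*I*v - 60*I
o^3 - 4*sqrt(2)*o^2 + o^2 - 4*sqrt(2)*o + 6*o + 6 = (o + 1)*(o - 3*sqrt(2))*(o - sqrt(2))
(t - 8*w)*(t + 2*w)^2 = t^3 - 4*t^2*w - 28*t*w^2 - 32*w^3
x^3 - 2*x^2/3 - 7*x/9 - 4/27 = (x - 4/3)*(x + 1/3)^2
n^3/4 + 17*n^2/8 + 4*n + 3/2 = (n/4 + 1/2)*(n + 1/2)*(n + 6)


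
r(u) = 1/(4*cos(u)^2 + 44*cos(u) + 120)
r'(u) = (8*sin(u)*cos(u) + 44*sin(u))/(4*cos(u)^2 + 44*cos(u) + 120)^2 = (2*cos(u) + 11)*sin(u)/(4*(cos(u)^2 + 11*cos(u) + 30)^2)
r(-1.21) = 0.01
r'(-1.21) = -0.00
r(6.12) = 0.01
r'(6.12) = -0.00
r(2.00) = 0.01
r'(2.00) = 0.00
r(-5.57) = 0.01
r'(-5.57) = 0.00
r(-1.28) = 0.01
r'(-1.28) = -0.00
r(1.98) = 0.01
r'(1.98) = 0.00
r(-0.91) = 0.01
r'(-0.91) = -0.00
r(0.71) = 0.01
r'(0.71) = 0.00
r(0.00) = 0.01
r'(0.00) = 0.00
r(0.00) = 0.01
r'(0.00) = 0.00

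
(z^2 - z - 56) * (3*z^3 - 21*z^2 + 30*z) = 3*z^5 - 24*z^4 - 117*z^3 + 1146*z^2 - 1680*z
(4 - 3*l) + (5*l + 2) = 2*l + 6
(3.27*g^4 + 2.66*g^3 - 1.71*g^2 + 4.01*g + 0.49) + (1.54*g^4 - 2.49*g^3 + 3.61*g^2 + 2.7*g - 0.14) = 4.81*g^4 + 0.17*g^3 + 1.9*g^2 + 6.71*g + 0.35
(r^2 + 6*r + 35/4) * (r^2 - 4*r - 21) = r^4 + 2*r^3 - 145*r^2/4 - 161*r - 735/4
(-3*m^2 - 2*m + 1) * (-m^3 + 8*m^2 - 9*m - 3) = 3*m^5 - 22*m^4 + 10*m^3 + 35*m^2 - 3*m - 3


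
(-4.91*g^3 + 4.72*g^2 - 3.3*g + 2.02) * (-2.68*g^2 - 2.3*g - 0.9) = 13.1588*g^5 - 1.3566*g^4 + 2.407*g^3 - 2.0716*g^2 - 1.676*g - 1.818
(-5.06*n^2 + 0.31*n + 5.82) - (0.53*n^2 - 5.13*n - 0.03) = -5.59*n^2 + 5.44*n + 5.85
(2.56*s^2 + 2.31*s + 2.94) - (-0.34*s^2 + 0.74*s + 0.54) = 2.9*s^2 + 1.57*s + 2.4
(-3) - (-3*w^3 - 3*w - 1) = 3*w^3 + 3*w - 2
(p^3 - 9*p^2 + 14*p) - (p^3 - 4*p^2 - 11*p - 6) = -5*p^2 + 25*p + 6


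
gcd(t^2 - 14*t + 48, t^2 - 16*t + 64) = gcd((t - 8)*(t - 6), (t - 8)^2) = t - 8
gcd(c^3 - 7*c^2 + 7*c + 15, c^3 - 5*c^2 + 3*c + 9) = c^2 - 2*c - 3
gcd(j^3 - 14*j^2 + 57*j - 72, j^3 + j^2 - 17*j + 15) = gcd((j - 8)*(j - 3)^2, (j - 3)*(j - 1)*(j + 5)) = j - 3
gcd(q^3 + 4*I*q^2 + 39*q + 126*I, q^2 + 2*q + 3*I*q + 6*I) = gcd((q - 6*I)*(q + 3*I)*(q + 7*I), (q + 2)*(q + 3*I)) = q + 3*I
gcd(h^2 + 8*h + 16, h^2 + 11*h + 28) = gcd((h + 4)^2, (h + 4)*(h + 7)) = h + 4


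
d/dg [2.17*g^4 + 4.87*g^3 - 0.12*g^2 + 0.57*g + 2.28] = 8.68*g^3 + 14.61*g^2 - 0.24*g + 0.57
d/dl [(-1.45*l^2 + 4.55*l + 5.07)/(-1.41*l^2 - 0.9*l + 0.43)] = (7.7205*l^2 + 13.0504*l + 6.5195)/(1.9881*l^4 + 2.538*l^3 - 0.4026*l^2 - 0.774*l + 0.1849)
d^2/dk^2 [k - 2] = 0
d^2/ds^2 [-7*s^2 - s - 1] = -14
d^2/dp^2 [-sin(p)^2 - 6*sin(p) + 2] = 6*sin(p) - 2*cos(2*p)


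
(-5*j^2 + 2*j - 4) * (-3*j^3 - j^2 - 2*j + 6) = 15*j^5 - j^4 + 20*j^3 - 30*j^2 + 20*j - 24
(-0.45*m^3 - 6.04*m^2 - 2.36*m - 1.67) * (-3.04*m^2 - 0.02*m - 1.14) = 1.368*m^5 + 18.3706*m^4 + 7.8082*m^3 + 12.0096*m^2 + 2.7238*m + 1.9038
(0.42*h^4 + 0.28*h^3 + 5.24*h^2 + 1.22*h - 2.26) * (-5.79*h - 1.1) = -2.4318*h^5 - 2.0832*h^4 - 30.6476*h^3 - 12.8278*h^2 + 11.7434*h + 2.486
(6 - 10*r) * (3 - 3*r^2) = 30*r^3 - 18*r^2 - 30*r + 18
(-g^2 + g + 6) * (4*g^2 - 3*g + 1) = -4*g^4 + 7*g^3 + 20*g^2 - 17*g + 6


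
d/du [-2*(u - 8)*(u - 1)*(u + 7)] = -6*u^2 + 8*u + 110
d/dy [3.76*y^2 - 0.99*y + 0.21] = 7.52*y - 0.99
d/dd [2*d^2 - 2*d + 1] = 4*d - 2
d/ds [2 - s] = -1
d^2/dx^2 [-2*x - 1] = 0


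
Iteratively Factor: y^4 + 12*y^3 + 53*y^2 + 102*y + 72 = (y + 2)*(y^3 + 10*y^2 + 33*y + 36) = (y + 2)*(y + 4)*(y^2 + 6*y + 9) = (y + 2)*(y + 3)*(y + 4)*(y + 3)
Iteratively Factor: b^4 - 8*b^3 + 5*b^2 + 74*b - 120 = (b - 5)*(b^3 - 3*b^2 - 10*b + 24) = (b - 5)*(b - 4)*(b^2 + b - 6) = (b - 5)*(b - 4)*(b + 3)*(b - 2)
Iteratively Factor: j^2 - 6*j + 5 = (j - 1)*(j - 5)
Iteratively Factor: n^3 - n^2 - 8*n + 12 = (n - 2)*(n^2 + n - 6) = (n - 2)^2*(n + 3)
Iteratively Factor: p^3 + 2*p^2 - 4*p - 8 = (p - 2)*(p^2 + 4*p + 4) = (p - 2)*(p + 2)*(p + 2)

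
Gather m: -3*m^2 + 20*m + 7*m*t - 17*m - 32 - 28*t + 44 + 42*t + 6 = -3*m^2 + m*(7*t + 3) + 14*t + 18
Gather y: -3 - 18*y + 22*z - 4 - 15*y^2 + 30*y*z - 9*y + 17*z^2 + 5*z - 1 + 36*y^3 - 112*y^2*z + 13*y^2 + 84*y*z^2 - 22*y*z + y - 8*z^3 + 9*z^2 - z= 36*y^3 + y^2*(-112*z - 2) + y*(84*z^2 + 8*z - 26) - 8*z^3 + 26*z^2 + 26*z - 8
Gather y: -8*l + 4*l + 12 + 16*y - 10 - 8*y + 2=-4*l + 8*y + 4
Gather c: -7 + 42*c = 42*c - 7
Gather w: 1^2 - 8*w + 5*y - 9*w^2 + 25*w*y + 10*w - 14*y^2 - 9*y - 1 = -9*w^2 + w*(25*y + 2) - 14*y^2 - 4*y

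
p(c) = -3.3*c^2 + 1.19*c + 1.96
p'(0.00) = 1.19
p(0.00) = 1.96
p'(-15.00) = 100.19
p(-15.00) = -758.39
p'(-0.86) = 6.87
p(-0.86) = -1.50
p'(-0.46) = 4.23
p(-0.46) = 0.71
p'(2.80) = -17.29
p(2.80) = -20.58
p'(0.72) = -3.56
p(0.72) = 1.11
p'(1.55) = -9.04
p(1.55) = -4.12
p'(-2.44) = 17.29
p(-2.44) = -20.59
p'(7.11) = -45.74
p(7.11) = -156.40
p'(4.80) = -30.49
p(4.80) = -68.36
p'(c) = 1.19 - 6.6*c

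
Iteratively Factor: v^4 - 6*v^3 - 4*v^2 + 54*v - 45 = (v + 3)*(v^3 - 9*v^2 + 23*v - 15) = (v - 3)*(v + 3)*(v^2 - 6*v + 5) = (v - 3)*(v - 1)*(v + 3)*(v - 5)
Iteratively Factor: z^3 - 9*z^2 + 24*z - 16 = (z - 4)*(z^2 - 5*z + 4) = (z - 4)^2*(z - 1)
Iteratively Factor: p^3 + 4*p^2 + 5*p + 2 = (p + 1)*(p^2 + 3*p + 2) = (p + 1)^2*(p + 2)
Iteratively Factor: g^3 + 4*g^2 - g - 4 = (g + 1)*(g^2 + 3*g - 4) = (g - 1)*(g + 1)*(g + 4)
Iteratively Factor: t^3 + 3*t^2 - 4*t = (t - 1)*(t^2 + 4*t) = (t - 1)*(t + 4)*(t)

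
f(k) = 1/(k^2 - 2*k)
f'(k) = (2 - 2*k)/(k^2 - 2*k)^2 = 2*(1 - k)/(k^2*(k - 2)^2)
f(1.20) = -1.04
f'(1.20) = -0.43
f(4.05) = 0.12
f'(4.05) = -0.09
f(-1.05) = 0.31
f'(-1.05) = 0.40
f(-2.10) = 0.12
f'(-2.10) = 0.08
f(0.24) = -2.37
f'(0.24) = 8.52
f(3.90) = 0.13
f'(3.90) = -0.11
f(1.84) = -3.40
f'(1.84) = -19.38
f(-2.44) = 0.09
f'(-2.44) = 0.06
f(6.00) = 0.04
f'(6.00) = -0.02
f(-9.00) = 0.01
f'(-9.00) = 0.00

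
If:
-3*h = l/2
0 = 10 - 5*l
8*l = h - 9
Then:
No Solution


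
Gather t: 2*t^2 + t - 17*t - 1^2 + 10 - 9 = 2*t^2 - 16*t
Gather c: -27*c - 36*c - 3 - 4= -63*c - 7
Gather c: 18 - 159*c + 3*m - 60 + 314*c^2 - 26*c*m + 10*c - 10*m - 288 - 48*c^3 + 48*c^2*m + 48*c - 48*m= -48*c^3 + c^2*(48*m + 314) + c*(-26*m - 101) - 55*m - 330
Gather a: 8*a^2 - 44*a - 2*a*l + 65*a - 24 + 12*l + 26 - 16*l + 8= 8*a^2 + a*(21 - 2*l) - 4*l + 10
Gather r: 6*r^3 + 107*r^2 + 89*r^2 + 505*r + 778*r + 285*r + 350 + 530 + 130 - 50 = 6*r^3 + 196*r^2 + 1568*r + 960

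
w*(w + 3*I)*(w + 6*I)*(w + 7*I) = w^4 + 16*I*w^3 - 81*w^2 - 126*I*w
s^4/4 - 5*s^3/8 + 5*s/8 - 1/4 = (s/4 + 1/4)*(s - 2)*(s - 1)*(s - 1/2)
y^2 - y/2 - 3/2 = (y - 3/2)*(y + 1)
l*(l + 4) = l^2 + 4*l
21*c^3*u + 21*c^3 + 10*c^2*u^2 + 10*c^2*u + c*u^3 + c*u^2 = (3*c + u)*(7*c + u)*(c*u + c)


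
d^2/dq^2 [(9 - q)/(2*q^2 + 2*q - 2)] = (-(q - 9)*(2*q + 1)^2 + (3*q - 8)*(q^2 + q - 1))/(q^2 + q - 1)^3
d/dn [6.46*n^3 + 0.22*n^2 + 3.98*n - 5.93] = 19.38*n^2 + 0.44*n + 3.98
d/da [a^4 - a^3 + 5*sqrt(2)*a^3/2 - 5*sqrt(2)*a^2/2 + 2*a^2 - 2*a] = 4*a^3 - 3*a^2 + 15*sqrt(2)*a^2/2 - 5*sqrt(2)*a + 4*a - 2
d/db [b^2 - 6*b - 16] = 2*b - 6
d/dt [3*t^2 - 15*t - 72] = 6*t - 15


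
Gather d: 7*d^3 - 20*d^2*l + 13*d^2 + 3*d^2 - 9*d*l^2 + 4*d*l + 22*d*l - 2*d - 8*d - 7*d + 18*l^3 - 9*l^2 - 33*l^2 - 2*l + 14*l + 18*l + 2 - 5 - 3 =7*d^3 + d^2*(16 - 20*l) + d*(-9*l^2 + 26*l - 17) + 18*l^3 - 42*l^2 + 30*l - 6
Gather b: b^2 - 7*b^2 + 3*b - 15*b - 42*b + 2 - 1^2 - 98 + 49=-6*b^2 - 54*b - 48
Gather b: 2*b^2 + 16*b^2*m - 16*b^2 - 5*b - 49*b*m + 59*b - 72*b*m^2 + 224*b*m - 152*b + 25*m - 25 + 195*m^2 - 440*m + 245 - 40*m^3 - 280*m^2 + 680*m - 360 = b^2*(16*m - 14) + b*(-72*m^2 + 175*m - 98) - 40*m^3 - 85*m^2 + 265*m - 140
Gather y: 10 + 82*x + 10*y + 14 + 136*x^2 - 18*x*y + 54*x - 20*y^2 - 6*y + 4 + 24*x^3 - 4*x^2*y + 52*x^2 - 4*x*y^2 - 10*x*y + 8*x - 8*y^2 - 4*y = 24*x^3 + 188*x^2 + 144*x + y^2*(-4*x - 28) + y*(-4*x^2 - 28*x) + 28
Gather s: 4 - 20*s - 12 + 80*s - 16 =60*s - 24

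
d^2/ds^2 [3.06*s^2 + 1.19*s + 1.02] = 6.12000000000000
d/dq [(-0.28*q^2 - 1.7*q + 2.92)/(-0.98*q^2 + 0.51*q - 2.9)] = (-1.8088*q^2 + 7.3472*q + 3.4408)/(0.9604*q^4 - 0.9996*q^3 + 5.9441*q^2 - 2.958*q + 8.41)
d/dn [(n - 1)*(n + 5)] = 2*n + 4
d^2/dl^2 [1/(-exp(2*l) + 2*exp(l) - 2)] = 2*(-4*(1 - exp(l))^2*exp(l) + (2*exp(l) - 1)*(exp(2*l) - 2*exp(l) + 2))*exp(l)/(exp(2*l) - 2*exp(l) + 2)^3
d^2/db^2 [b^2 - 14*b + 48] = 2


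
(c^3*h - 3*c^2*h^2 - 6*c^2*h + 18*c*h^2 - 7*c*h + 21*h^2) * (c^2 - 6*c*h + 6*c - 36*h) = c^5*h - 9*c^4*h^2 + 18*c^3*h^3 - 43*c^3*h + 387*c^2*h^2 - 42*c^2*h - 774*c*h^3 + 378*c*h^2 - 756*h^3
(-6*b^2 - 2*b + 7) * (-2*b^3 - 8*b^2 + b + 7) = 12*b^5 + 52*b^4 - 4*b^3 - 100*b^2 - 7*b + 49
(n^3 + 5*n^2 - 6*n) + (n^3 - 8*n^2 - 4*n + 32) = 2*n^3 - 3*n^2 - 10*n + 32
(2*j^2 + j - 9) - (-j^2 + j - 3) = 3*j^2 - 6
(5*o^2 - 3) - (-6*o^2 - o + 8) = 11*o^2 + o - 11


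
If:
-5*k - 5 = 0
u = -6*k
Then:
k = -1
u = 6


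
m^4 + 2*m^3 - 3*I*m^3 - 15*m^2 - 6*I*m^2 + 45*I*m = m*(m - 3)*(m + 5)*(m - 3*I)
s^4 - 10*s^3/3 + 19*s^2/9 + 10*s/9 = s*(s - 2)*(s - 5/3)*(s + 1/3)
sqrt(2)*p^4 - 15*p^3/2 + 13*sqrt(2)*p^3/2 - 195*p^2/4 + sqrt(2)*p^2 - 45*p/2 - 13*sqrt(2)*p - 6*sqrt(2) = (p + 1/2)*(p + 6)*(p - 4*sqrt(2))*(sqrt(2)*p + 1/2)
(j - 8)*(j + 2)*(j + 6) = j^3 - 52*j - 96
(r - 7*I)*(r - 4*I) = r^2 - 11*I*r - 28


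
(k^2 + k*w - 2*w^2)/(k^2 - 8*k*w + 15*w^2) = (k^2 + k*w - 2*w^2)/(k^2 - 8*k*w + 15*w^2)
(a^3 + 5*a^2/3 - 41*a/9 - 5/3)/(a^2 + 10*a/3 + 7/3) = (9*a^3 + 15*a^2 - 41*a - 15)/(3*(3*a^2 + 10*a + 7))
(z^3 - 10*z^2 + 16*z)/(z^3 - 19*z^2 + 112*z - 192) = z*(z - 2)/(z^2 - 11*z + 24)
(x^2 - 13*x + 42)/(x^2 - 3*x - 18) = (x - 7)/(x + 3)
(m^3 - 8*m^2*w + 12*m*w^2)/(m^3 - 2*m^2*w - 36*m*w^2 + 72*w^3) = m/(m + 6*w)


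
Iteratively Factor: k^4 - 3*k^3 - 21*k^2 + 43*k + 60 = (k - 5)*(k^3 + 2*k^2 - 11*k - 12) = (k - 5)*(k + 1)*(k^2 + k - 12) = (k - 5)*(k - 3)*(k + 1)*(k + 4)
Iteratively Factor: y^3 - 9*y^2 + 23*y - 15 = (y - 5)*(y^2 - 4*y + 3) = (y - 5)*(y - 3)*(y - 1)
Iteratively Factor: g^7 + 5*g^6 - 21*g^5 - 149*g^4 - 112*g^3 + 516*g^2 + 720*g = (g - 5)*(g^6 + 10*g^5 + 29*g^4 - 4*g^3 - 132*g^2 - 144*g) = (g - 5)*(g + 2)*(g^5 + 8*g^4 + 13*g^3 - 30*g^2 - 72*g) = (g - 5)*(g + 2)*(g + 4)*(g^4 + 4*g^3 - 3*g^2 - 18*g) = g*(g - 5)*(g + 2)*(g + 4)*(g^3 + 4*g^2 - 3*g - 18) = g*(g - 5)*(g - 2)*(g + 2)*(g + 4)*(g^2 + 6*g + 9) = g*(g - 5)*(g - 2)*(g + 2)*(g + 3)*(g + 4)*(g + 3)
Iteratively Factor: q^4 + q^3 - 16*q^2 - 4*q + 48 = (q - 2)*(q^3 + 3*q^2 - 10*q - 24) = (q - 2)*(q + 2)*(q^2 + q - 12) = (q - 2)*(q + 2)*(q + 4)*(q - 3)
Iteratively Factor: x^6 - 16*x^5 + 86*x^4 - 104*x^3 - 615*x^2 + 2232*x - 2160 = (x - 4)*(x^5 - 12*x^4 + 38*x^3 + 48*x^2 - 423*x + 540) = (x - 4)*(x + 3)*(x^4 - 15*x^3 + 83*x^2 - 201*x + 180) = (x - 4)*(x - 3)*(x + 3)*(x^3 - 12*x^2 + 47*x - 60) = (x - 5)*(x - 4)*(x - 3)*(x + 3)*(x^2 - 7*x + 12) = (x - 5)*(x - 4)^2*(x - 3)*(x + 3)*(x - 3)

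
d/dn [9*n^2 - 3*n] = 18*n - 3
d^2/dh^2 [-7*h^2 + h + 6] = -14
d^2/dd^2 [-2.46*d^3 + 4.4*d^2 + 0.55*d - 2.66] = 8.8 - 14.76*d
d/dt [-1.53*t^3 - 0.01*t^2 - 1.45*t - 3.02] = -4.59*t^2 - 0.02*t - 1.45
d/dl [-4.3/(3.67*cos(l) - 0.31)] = -15.781*sin(l)/(3.67*cos(l) - 0.31)^2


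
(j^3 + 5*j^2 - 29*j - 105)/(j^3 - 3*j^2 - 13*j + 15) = (j + 7)/(j - 1)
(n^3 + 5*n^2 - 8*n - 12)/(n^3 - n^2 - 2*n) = (n + 6)/n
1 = 1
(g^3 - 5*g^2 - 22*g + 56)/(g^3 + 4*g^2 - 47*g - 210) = (g^2 + 2*g - 8)/(g^2 + 11*g + 30)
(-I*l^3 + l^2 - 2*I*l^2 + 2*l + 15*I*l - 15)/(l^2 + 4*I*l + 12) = (-I*l^3 + l^2*(1 - 2*I) + l*(2 + 15*I) - 15)/(l^2 + 4*I*l + 12)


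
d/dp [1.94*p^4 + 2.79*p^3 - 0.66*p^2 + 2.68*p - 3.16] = 7.76*p^3 + 8.37*p^2 - 1.32*p + 2.68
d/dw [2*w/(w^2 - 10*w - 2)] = 2*(w^2 - 2*w*(w - 5) - 10*w - 2)/(-w^2 + 10*w + 2)^2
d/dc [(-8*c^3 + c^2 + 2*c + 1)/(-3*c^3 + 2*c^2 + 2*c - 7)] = (-13*c^4 - 20*c^3 + 175*c^2 - 18*c - 16)/(9*c^6 - 12*c^5 - 8*c^4 + 50*c^3 - 24*c^2 - 28*c + 49)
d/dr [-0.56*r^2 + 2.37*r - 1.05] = 2.37 - 1.12*r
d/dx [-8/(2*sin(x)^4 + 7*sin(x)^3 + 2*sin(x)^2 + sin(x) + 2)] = 8*(8*sin(x)^3 + 21*sin(x)^2 + 4*sin(x) + 1)*cos(x)/(2*sin(x)^4 + 7*sin(x)^3 + 2*sin(x)^2 + sin(x) + 2)^2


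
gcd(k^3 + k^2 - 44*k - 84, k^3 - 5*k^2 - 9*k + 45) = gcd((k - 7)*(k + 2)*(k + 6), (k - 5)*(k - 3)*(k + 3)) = 1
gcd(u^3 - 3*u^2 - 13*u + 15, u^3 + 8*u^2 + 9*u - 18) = u^2 + 2*u - 3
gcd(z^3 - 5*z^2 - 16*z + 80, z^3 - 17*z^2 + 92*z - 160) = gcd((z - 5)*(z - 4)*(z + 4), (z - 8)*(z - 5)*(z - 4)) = z^2 - 9*z + 20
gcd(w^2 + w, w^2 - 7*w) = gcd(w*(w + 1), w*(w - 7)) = w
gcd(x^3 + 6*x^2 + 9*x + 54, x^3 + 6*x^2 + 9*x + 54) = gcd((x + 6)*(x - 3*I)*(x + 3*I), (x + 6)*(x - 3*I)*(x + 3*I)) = x^3 + 6*x^2 + 9*x + 54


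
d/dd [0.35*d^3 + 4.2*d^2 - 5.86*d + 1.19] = 1.05*d^2 + 8.4*d - 5.86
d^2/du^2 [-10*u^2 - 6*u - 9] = -20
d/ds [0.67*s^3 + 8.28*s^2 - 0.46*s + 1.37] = 2.01*s^2 + 16.56*s - 0.46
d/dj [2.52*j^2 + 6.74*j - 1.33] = 5.04*j + 6.74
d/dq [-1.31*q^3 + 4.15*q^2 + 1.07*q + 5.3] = -3.93*q^2 + 8.3*q + 1.07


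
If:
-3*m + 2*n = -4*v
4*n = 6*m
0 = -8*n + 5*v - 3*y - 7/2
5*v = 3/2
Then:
No Solution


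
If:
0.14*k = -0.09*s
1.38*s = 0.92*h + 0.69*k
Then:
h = 1.98214285714286*s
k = -0.642857142857143*s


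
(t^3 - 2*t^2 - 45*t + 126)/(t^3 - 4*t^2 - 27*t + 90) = (t + 7)/(t + 5)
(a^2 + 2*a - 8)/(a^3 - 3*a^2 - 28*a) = (a - 2)/(a*(a - 7))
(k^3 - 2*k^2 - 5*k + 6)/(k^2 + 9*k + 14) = (k^2 - 4*k + 3)/(k + 7)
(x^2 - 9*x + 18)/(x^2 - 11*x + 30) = (x - 3)/(x - 5)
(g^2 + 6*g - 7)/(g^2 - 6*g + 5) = (g + 7)/(g - 5)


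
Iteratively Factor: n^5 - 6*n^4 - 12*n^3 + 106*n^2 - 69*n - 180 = (n - 3)*(n^4 - 3*n^3 - 21*n^2 + 43*n + 60) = (n - 3)^2*(n^3 - 21*n - 20) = (n - 5)*(n - 3)^2*(n^2 + 5*n + 4) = (n - 5)*(n - 3)^2*(n + 4)*(n + 1)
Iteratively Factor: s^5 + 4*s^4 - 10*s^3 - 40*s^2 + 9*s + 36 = (s - 3)*(s^4 + 7*s^3 + 11*s^2 - 7*s - 12) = (s - 3)*(s + 3)*(s^3 + 4*s^2 - s - 4) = (s - 3)*(s - 1)*(s + 3)*(s^2 + 5*s + 4) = (s - 3)*(s - 1)*(s + 3)*(s + 4)*(s + 1)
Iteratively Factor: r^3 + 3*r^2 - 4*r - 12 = (r + 2)*(r^2 + r - 6) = (r - 2)*(r + 2)*(r + 3)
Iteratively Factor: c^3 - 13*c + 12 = (c + 4)*(c^2 - 4*c + 3) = (c - 3)*(c + 4)*(c - 1)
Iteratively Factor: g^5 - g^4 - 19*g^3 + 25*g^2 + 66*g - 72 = (g - 3)*(g^4 + 2*g^3 - 13*g^2 - 14*g + 24) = (g - 3)^2*(g^3 + 5*g^2 + 2*g - 8) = (g - 3)^2*(g + 4)*(g^2 + g - 2) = (g - 3)^2*(g + 2)*(g + 4)*(g - 1)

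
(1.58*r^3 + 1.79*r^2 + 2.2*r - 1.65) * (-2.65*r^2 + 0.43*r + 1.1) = -4.187*r^5 - 4.0641*r^4 - 3.3223*r^3 + 7.2875*r^2 + 1.7105*r - 1.815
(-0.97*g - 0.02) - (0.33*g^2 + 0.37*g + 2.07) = -0.33*g^2 - 1.34*g - 2.09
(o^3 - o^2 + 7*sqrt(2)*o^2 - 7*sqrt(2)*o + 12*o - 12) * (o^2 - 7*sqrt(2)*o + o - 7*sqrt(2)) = o^5 - 87*o^3 - 84*sqrt(2)*o^2 + 86*o + 84*sqrt(2)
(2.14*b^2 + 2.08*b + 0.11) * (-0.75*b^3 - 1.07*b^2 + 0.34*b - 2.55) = -1.605*b^5 - 3.8498*b^4 - 1.5805*b^3 - 4.8675*b^2 - 5.2666*b - 0.2805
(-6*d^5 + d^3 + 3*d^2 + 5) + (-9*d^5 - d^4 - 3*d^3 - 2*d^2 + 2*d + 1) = -15*d^5 - d^4 - 2*d^3 + d^2 + 2*d + 6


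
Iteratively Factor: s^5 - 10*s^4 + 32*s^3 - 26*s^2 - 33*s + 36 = (s - 4)*(s^4 - 6*s^3 + 8*s^2 + 6*s - 9) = (s - 4)*(s - 3)*(s^3 - 3*s^2 - s + 3) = (s - 4)*(s - 3)^2*(s^2 - 1) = (s - 4)*(s - 3)^2*(s + 1)*(s - 1)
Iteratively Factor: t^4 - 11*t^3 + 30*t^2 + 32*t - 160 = (t - 5)*(t^3 - 6*t^2 + 32) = (t - 5)*(t - 4)*(t^2 - 2*t - 8) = (t - 5)*(t - 4)^2*(t + 2)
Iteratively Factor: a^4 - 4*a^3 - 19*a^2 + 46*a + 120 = (a + 3)*(a^3 - 7*a^2 + 2*a + 40) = (a - 5)*(a + 3)*(a^2 - 2*a - 8) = (a - 5)*(a - 4)*(a + 3)*(a + 2)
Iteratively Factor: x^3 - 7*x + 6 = (x - 2)*(x^2 + 2*x - 3) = (x - 2)*(x - 1)*(x + 3)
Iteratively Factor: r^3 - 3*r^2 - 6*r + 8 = (r + 2)*(r^2 - 5*r + 4) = (r - 1)*(r + 2)*(r - 4)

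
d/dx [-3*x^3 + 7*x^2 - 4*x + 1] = -9*x^2 + 14*x - 4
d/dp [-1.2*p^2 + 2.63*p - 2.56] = 2.63 - 2.4*p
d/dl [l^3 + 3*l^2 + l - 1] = 3*l^2 + 6*l + 1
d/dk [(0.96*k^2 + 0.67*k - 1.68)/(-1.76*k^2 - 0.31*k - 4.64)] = (0.8816*k^2 - 14.8224*k - 3.6296)/(3.0976*k^4 + 1.0912*k^3 + 16.4289*k^2 + 2.8768*k + 21.5296)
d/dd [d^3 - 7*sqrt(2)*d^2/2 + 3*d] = 3*d^2 - 7*sqrt(2)*d + 3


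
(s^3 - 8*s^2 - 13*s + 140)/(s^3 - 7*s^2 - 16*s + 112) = (s - 5)/(s - 4)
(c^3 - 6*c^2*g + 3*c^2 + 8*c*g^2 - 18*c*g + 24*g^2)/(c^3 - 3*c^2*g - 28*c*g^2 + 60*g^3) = (c^2 - 4*c*g + 3*c - 12*g)/(c^2 - c*g - 30*g^2)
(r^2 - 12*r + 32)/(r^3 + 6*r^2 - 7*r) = (r^2 - 12*r + 32)/(r*(r^2 + 6*r - 7))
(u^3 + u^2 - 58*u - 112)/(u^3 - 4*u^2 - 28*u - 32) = (u + 7)/(u + 2)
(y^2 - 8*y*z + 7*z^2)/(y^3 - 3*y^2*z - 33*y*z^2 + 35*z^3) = 1/(y + 5*z)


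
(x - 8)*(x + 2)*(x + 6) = x^3 - 52*x - 96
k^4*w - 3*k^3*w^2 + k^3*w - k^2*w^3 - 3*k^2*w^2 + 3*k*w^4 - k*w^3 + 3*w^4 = (k - 3*w)*(k - w)*(k + w)*(k*w + w)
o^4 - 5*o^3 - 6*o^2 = o^2*(o - 6)*(o + 1)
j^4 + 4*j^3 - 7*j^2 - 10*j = j*(j - 2)*(j + 1)*(j + 5)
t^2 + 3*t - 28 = (t - 4)*(t + 7)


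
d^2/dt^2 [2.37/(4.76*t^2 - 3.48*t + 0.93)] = (-107.397024*t^2 + 78.517152*t + 2.37*(9.52*t - 3.48)*(19.04*t - 6.96) - 20.983032)/(4.76*t^2 - 3.48*t + 0.93)^3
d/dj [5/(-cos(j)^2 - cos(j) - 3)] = -5*(2*cos(j) + 1)*sin(j)/(cos(j)^2 + cos(j) + 3)^2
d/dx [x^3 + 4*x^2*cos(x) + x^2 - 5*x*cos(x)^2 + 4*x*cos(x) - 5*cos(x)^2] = -4*x^2*sin(x) + 3*x^2 - 4*x*sin(x) + 5*x*sin(2*x) + 8*x*cos(x) + 2*x + 5*sin(2*x) - 5*cos(x)^2 + 4*cos(x)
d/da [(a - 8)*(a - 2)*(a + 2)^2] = 4*a^3 - 18*a^2 - 40*a + 24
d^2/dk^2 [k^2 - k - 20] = 2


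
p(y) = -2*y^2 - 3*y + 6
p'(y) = -4*y - 3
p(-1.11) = 6.87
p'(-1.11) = 1.44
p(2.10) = -9.12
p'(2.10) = -11.40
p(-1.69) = 5.36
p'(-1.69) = 3.76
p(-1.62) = 5.61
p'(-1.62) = 3.48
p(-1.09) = 6.89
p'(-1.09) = 1.36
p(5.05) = -60.16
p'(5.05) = -23.20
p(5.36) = -67.54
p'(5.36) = -24.44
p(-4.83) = -26.17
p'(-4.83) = 16.32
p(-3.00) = -3.00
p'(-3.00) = 9.00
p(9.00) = -183.00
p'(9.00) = -39.00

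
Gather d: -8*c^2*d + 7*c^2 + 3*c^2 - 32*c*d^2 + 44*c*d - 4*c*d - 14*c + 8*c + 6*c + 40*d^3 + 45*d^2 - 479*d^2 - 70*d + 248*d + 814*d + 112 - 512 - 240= 10*c^2 + 40*d^3 + d^2*(-32*c - 434) + d*(-8*c^2 + 40*c + 992) - 640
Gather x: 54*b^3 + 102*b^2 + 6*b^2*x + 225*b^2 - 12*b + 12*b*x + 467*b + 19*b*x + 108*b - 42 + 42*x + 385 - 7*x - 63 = 54*b^3 + 327*b^2 + 563*b + x*(6*b^2 + 31*b + 35) + 280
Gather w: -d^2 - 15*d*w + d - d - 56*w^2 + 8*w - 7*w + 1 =-d^2 - 56*w^2 + w*(1 - 15*d) + 1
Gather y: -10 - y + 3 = -y - 7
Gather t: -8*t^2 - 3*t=-8*t^2 - 3*t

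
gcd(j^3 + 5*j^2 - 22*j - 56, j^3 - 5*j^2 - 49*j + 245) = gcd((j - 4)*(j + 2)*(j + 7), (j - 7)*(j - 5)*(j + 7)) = j + 7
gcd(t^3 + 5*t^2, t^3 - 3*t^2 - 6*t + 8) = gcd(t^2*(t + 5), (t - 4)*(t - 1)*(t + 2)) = 1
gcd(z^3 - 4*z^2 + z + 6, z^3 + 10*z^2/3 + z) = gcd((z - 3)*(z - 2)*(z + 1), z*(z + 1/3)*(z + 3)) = 1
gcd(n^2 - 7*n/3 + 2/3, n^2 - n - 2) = n - 2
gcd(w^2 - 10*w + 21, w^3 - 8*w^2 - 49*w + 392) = w - 7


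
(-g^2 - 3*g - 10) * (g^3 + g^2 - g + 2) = -g^5 - 4*g^4 - 12*g^3 - 9*g^2 + 4*g - 20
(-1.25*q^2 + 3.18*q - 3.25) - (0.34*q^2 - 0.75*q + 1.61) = -1.59*q^2 + 3.93*q - 4.86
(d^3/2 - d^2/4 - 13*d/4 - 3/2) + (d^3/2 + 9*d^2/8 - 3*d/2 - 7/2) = d^3 + 7*d^2/8 - 19*d/4 - 5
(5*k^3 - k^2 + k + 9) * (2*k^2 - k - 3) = 10*k^5 - 7*k^4 - 12*k^3 + 20*k^2 - 12*k - 27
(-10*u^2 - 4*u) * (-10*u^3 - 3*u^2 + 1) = 100*u^5 + 70*u^4 + 12*u^3 - 10*u^2 - 4*u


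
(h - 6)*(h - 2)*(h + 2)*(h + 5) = h^4 - h^3 - 34*h^2 + 4*h + 120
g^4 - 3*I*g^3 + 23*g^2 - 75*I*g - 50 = (g - 5*I)*(g - 2*I)*(g - I)*(g + 5*I)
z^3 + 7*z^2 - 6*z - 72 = (z - 3)*(z + 4)*(z + 6)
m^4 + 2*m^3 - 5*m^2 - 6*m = m*(m - 2)*(m + 1)*(m + 3)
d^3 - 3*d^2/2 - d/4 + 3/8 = (d - 3/2)*(d - 1/2)*(d + 1/2)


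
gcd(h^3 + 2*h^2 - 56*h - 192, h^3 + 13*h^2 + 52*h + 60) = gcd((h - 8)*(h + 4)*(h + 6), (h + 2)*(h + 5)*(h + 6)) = h + 6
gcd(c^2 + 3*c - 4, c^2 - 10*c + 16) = 1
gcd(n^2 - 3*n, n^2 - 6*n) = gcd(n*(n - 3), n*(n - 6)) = n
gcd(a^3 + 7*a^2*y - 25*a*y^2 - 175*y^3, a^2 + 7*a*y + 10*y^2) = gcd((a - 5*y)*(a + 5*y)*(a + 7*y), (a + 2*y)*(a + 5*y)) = a + 5*y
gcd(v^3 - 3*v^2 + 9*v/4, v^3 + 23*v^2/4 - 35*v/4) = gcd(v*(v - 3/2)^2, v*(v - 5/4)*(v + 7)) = v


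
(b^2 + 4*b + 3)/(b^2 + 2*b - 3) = (b + 1)/(b - 1)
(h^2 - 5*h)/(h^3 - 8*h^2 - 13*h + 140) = h/(h^2 - 3*h - 28)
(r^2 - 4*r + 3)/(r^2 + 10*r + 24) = (r^2 - 4*r + 3)/(r^2 + 10*r + 24)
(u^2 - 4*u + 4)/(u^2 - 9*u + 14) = (u - 2)/(u - 7)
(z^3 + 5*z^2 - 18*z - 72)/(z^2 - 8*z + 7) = (z^3 + 5*z^2 - 18*z - 72)/(z^2 - 8*z + 7)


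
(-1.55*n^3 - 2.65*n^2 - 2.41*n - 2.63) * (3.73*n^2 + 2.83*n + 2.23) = -5.7815*n^5 - 14.271*n^4 - 19.9453*n^3 - 22.5397*n^2 - 12.8172*n - 5.8649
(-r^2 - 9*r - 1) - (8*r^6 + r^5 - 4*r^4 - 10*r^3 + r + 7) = -8*r^6 - r^5 + 4*r^4 + 10*r^3 - r^2 - 10*r - 8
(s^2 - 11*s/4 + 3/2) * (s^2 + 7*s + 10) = s^4 + 17*s^3/4 - 31*s^2/4 - 17*s + 15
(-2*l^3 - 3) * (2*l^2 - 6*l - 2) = -4*l^5 + 12*l^4 + 4*l^3 - 6*l^2 + 18*l + 6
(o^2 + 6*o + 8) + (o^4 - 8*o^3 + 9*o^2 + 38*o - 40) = o^4 - 8*o^3 + 10*o^2 + 44*o - 32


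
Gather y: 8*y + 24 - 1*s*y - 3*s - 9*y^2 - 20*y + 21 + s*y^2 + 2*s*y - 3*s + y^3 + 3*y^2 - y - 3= -6*s + y^3 + y^2*(s - 6) + y*(s - 13) + 42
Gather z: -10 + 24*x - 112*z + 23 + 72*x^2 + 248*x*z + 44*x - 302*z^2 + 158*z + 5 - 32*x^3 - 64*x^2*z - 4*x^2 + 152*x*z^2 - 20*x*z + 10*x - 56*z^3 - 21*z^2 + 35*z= -32*x^3 + 68*x^2 + 78*x - 56*z^3 + z^2*(152*x - 323) + z*(-64*x^2 + 228*x + 81) + 18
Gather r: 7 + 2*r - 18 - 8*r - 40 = -6*r - 51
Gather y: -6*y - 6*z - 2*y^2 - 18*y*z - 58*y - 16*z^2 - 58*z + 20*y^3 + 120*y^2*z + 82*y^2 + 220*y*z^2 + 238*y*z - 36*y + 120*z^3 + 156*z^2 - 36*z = 20*y^3 + y^2*(120*z + 80) + y*(220*z^2 + 220*z - 100) + 120*z^3 + 140*z^2 - 100*z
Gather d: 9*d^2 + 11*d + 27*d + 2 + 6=9*d^2 + 38*d + 8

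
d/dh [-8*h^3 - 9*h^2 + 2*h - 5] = -24*h^2 - 18*h + 2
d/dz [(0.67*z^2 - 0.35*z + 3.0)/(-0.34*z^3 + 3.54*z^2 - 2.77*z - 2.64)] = (0.2278*z^4 - 0.238*z^3 + 2.4431*z^2 - 24.7776*z + 9.234)/(0.1156*z^6 - 2.4072*z^5 + 14.4152*z^4 - 17.8164*z^3 - 11.0183*z^2 + 14.6256*z + 6.9696)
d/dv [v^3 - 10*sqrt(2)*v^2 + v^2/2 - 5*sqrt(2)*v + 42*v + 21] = 3*v^2 - 20*sqrt(2)*v + v - 5*sqrt(2) + 42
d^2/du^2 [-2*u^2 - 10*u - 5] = -4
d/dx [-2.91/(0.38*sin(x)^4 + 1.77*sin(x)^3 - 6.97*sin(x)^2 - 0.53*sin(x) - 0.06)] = (4.4232*sin(x)^3 + 15.4521*sin(x)^2 - 40.5654*sin(x) - 1.5423)*cos(x)/(-0.38*sin(x)^4 - 1.77*sin(x)^3 + 6.97*sin(x)^2 + 0.53*sin(x) + 0.06)^2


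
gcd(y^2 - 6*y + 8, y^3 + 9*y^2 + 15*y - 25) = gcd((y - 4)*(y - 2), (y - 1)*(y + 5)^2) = 1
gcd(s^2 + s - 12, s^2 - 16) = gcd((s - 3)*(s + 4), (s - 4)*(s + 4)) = s + 4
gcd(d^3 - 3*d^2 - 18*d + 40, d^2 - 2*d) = d - 2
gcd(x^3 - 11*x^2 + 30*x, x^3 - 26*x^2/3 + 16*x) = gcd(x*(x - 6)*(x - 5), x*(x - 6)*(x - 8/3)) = x^2 - 6*x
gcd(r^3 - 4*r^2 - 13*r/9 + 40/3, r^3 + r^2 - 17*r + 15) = r - 3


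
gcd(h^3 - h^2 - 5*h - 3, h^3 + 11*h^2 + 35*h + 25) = h + 1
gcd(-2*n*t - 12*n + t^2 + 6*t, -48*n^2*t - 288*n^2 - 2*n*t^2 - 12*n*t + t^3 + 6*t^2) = t + 6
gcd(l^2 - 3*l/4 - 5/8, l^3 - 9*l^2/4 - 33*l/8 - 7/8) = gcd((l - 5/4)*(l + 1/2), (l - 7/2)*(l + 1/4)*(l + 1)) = 1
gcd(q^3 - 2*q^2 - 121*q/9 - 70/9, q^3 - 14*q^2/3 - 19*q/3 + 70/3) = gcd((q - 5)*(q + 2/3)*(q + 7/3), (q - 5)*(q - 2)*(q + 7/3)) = q^2 - 8*q/3 - 35/3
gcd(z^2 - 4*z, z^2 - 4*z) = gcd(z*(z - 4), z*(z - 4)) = z^2 - 4*z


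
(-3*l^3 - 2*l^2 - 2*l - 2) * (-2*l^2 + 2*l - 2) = 6*l^5 - 2*l^4 + 6*l^3 + 4*l^2 + 4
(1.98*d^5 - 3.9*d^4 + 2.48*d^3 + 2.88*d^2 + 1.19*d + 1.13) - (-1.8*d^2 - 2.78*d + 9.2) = 1.98*d^5 - 3.9*d^4 + 2.48*d^3 + 4.68*d^2 + 3.97*d - 8.07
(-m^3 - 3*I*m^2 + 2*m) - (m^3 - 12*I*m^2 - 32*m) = -2*m^3 + 9*I*m^2 + 34*m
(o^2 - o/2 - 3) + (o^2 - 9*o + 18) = 2*o^2 - 19*o/2 + 15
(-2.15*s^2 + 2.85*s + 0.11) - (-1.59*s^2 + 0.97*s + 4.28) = -0.56*s^2 + 1.88*s - 4.17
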